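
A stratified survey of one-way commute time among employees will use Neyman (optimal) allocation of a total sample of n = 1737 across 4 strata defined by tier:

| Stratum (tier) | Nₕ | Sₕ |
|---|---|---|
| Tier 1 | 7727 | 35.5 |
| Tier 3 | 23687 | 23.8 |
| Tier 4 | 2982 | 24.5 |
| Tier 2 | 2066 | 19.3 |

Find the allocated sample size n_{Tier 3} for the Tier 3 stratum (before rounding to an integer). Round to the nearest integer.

1030

Neyman allocation: nₕ = n·NₕSₕ / Σⱼ NⱼSⱼ.
Σ NⱼSⱼ = 7727·35.5 + 23687·23.8 + 2982·24.5 + 2066·19.3 = 950991.9.
n_{Tier 3} = 1737·23687·23.8 / 950991.9 = 1030.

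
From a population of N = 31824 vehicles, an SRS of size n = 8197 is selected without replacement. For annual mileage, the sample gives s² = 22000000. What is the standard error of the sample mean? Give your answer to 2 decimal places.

Under SRS without replacement, Var(ȳ) = (1 − f)·s²/n with f = n/N = 8197/31824 = 0.25757290.
Var(ȳ) = (1 − 0.25757290)·22000000/8197 = 0.74242710·2683.9087 = 1992.6066.
SE(ȳ) = √(1992.6066) = 44.64.

44.64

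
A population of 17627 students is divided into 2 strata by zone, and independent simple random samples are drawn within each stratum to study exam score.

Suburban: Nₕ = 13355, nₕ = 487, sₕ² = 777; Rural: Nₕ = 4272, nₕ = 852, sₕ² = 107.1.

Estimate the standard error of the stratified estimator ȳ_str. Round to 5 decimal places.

0.94253

Var(ȳ_str) = Σₕ Wₕ²(1 − fₕ)sₕ²/nₕ with Wₕ = Nₕ/N, N = 17627.
Suburban: Wₕ = 0.75764452; term = 0.75764452²·(1 − 0.03646574)·777/487 = 0.88245017.
Rural: Wₕ = 0.24235548; term = 0.24235548²·(1 − 0.19943820)·107.1/852 = 0.0059108565.
Sum = 0.88836103.
SE = √(0.88836103) = 0.94253.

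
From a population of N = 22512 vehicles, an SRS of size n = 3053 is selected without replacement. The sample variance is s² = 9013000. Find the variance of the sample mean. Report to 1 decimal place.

Under SRS without replacement, Var(ȳ) = (1 − f)·s²/n with f = n/N = 3053/22512 = 0.13561656.
Var(ȳ) = (1 − 0.13561656)·9013000/3053 = 0.86438344·2952.1782 = 2551.8139.

2551.8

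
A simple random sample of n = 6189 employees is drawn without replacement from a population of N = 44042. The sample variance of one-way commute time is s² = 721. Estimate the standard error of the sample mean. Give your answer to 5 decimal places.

Under SRS without replacement, Var(ȳ) = (1 − f)·s²/n with f = n/N = 6189/44042 = 0.14052495.
Var(ȳ) = (1 − 0.14052495)·721/6189 = 0.85947505·0.11649701 = 0.10012627.
SE(ȳ) = √(0.10012627) = 0.31643.

0.31643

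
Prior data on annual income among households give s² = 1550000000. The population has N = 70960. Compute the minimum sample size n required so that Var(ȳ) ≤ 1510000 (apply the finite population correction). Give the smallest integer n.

1012

Without fpc, n₀ = s²/D = 1550000000/1510000 = 1026.4901.
With fpc, (1 − n/N)·s²/n ≤ D requires n ≥ n₀/(1 + n₀/N) = 1026.4901/(1 + 1026.4901/70960) = 1011.8529.
Rounding up, n = 1012.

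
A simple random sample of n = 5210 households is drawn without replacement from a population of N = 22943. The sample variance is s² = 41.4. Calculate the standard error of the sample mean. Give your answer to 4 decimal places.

Under SRS without replacement, Var(ȳ) = (1 − f)·s²/n with f = n/N = 5210/22943 = 0.22708451.
Var(ȳ) = (1 − 0.22708451)·41.4/5210 = 0.77291549·0.0079462572 = 0.0061417852.
SE(ȳ) = √(0.0061417852) = 0.0784.

0.0784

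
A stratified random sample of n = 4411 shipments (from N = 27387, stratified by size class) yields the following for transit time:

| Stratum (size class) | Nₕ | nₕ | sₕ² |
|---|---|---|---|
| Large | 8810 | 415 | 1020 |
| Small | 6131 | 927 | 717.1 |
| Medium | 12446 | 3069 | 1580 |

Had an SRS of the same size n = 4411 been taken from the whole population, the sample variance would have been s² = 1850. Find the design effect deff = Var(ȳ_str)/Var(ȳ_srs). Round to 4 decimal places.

1.0100

Var(ȳ_str) = Σ Wₕ²(1−fₕ)sₕ²/nₕ with Wₕ = Nₕ/27387:
  Large: (8810/27387)²·(1−415/8810)·1020/415 = 0.24235934
  Small: (6131/27387)²·(1−927/6131)·717.1/927 = 0.032906347
  Medium: (12446/27387)²·(1−3069/12446)·1580/3069 = 0.080105989
  → Var(ȳ_str) = 0.35537168.
Var(ȳ_srs) = (1 − 4411/27387)·1850/4411 = 0.35185573.
deff = 0.35537168 / 0.35185573 = 1.0100.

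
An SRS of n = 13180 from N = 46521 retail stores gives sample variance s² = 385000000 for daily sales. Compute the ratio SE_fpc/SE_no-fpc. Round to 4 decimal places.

f = n/N = 13180/46521 = 0.28331291.
SE_no-fpc = √(s²/n) = 170.91204; SE_fpc = √((1−f)s²/n) = 144.68964.
Ratio = √(1−f) = 0.84657373.

0.8466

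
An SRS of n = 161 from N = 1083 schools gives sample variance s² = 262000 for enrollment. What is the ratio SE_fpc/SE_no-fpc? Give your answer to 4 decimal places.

f = n/N = 161/1083 = 0.14866113.
SE_no-fpc = √(s²/n) = 40.340168; SE_fpc = √((1−f)s²/n) = 37.221077.
Ratio = √(1−f) = 0.92268027.

0.9227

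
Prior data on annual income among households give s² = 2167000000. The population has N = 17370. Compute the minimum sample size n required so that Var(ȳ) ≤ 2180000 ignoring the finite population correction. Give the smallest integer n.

Without fpc, n₀ = s²/D = 2167000000/2180000 = 994.0367.
Rounding up, n = 995.

995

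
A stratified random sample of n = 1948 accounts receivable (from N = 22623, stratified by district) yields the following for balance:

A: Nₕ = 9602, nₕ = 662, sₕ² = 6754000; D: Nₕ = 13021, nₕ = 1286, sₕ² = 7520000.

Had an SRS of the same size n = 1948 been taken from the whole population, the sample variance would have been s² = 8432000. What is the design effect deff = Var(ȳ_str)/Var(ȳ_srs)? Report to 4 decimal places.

Var(ȳ_str) = Σ Wₕ²(1−fₕ)sₕ²/nₕ with Wₕ = Nₕ/22623:
  A: (9602/22623)²·(1−662/9602)·6754000/662 = 1711.2044
  D: (13021/22623)²·(1−1286/13021)·7520000/1286 = 1745.8379
  → Var(ȳ_str) = 3457.0423.
Var(ȳ_srs) = (1 − 1948/22623)·8432000/1948 = 3955.8241.
deff = 3457.0423 / 3955.8241 = 0.8739.

0.8739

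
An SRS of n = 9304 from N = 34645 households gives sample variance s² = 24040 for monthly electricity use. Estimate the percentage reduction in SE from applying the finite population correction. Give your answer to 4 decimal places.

14.4753

f = n/N = 9304/34645 = 0.26855246.
SE_no-fpc = √(s²/n) = 1.6074312; SE_fpc = √((1−f)s²/n) = 1.3747508.
Ratio = √(1−f) = 0.85524706. Reduction = 100·(1 − 0.85524706) = 14.4753%.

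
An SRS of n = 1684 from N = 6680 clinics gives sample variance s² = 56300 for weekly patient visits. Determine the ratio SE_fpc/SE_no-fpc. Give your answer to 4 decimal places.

f = n/N = 1684/6680 = 0.25209581.
SE_no-fpc = √(s²/n) = 5.7820675; SE_fpc = √((1−f)s²/n) = 5.000416.
Ratio = √(1−f) = 0.86481454.

0.8648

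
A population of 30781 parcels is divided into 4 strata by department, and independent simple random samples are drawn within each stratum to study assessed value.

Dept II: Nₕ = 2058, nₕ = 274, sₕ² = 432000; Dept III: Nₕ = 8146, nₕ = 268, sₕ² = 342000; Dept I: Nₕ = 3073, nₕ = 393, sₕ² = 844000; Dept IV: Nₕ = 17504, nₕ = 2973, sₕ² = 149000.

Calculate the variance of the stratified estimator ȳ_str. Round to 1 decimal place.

Var(ȳ_str) = Σₕ Wₕ²(1 − fₕ)sₕ²/nₕ with Wₕ = Nₕ/N, N = 30781.
Dept II: Wₕ = 0.06685943; term = 0.06685943²·(1 − 0.13313897)·432000/274 = 6.1095322.
Dept III: Wₕ = 0.26464377; term = 0.26464377²·(1 − 0.03289958)·342000/268 = 86.434325.
Dept I: Wₕ = 0.09983431; term = 0.09983431²·(1 − 0.12788806)·844000/393 = 18.667313.
Dept IV: Wₕ = 0.56866249; term = 0.56866249²·(1 − 0.16984689)·149000/2973 = 13.454226.
Sum = 124.6654.

124.7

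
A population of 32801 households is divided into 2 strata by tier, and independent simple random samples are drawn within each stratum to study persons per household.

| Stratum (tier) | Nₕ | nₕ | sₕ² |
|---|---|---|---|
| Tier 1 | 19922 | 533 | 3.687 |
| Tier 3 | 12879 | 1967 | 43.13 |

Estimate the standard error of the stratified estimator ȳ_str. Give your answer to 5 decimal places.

0.07313

Var(ȳ_str) = Σₕ Wₕ²(1 − fₕ)sₕ²/nₕ with Wₕ = Nₕ/N, N = 32801.
Tier 1: Wₕ = 0.60735953; term = 0.60735953²·(1 − 0.02675434)·3.687/533 = 0.0024834768.
Tier 3: Wₕ = 0.39264047; term = 0.39264047²·(1 − 0.15272925)·43.13/1967 = 0.0028640951.
Sum = 0.0053475719.
SE = √(0.0053475719) = 0.07313.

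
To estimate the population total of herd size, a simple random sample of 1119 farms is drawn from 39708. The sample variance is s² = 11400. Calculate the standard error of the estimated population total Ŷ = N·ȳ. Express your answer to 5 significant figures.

124940

Var(Ŷ) = N²·Var(ȳ) = N²·(1 − n/N)·s²/n.
f = 1119/39708 = 0.02818072; Var(ȳ) = 0.97181928·11400/1119 = 9.9005718.
Var(Ŷ) = 39708² · 9.9005718 = 1.5610482 × 10^10.
SE(Ŷ) = √(1.5610482 × 10^10) = 124940.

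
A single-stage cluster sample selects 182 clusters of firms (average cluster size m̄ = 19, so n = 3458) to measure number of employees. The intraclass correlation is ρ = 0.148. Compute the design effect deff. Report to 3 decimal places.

3.664

deff = 1 + (19 − 1)·0.148 = 1 + 2.664 = 3.664.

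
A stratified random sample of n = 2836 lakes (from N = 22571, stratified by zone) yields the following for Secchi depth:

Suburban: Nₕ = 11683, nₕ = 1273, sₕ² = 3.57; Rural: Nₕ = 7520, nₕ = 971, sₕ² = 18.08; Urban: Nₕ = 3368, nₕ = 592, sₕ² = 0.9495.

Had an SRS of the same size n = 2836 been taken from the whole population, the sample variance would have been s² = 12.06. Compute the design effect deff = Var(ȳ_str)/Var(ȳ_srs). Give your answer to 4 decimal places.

Var(ȳ_str) = Σ Wₕ²(1−fₕ)sₕ²/nₕ with Wₕ = Nₕ/22571:
  Suburban: (11683/22571)²·(1−1273/11683)·3.57/1273 = 6.694888 × 10^-4
  Rural: (7520/22571)²·(1−971/7520)·18.08/971 = 0.0017999914
  Urban: (3368/22571)²·(1−592/3368)·0.9495/592 = 2.9434943 × 10^-5
  → Var(ȳ_str) = 0.0024989151.
Var(ȳ_srs) = (1 − 2836/22571)·12.06/2836 = 0.0037181543.
deff = 0.0024989151 / 0.0037181543 = 0.6721.

0.6721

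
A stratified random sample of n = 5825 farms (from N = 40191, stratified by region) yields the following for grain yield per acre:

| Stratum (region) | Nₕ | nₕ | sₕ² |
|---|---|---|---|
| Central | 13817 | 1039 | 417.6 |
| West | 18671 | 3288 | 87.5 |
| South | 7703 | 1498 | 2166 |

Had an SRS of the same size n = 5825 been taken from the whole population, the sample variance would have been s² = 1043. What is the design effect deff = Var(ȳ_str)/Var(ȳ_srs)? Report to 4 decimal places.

0.5973

Var(ȳ_str) = Σ Wₕ²(1−fₕ)sₕ²/nₕ with Wₕ = Nₕ/40191:
  Central: (13817/40191)²·(1−1039/13817)·417.6/1039 = 0.043930279
  West: (18671/40191)²·(1−3288/18671)·87.5/3288 = 0.0047318094
  South: (7703/40191)²·(1−1498/7703)·2166/1498 = 0.042784917
  → Var(ȳ_str) = 0.091447005.
Var(ȳ_srs) = (1 − 5825/40191)·1043/5825 = 0.15310471.
deff = 0.091447005 / 0.15310471 = 0.5973.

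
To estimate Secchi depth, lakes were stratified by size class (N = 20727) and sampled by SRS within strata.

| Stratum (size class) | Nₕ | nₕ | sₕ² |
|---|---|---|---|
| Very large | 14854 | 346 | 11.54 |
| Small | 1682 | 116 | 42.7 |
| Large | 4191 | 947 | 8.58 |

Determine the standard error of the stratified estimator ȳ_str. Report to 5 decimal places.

0.13883

Var(ȳ_str) = Σₕ Wₕ²(1 − fₕ)sₕ²/nₕ with Wₕ = Nₕ/N, N = 20727.
Very large: Wₕ = 0.71664978; term = 0.71664978²·(1 − 0.02329339)·11.54/346 = 0.016730456.
Small: Wₕ = 0.08115019; term = 0.08115019²·(1 − 0.06896552)·42.7/116 = 0.0022569126.
Large: Wₕ = 0.20220003; term = 0.20220003²·(1 − 0.22596039)·8.58/947 = 2.8672326 × 10^-4.
Sum = 0.019274092.
SE = √(0.019274092) = 0.13883.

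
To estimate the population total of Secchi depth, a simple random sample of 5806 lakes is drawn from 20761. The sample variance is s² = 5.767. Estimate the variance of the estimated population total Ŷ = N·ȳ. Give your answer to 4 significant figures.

Var(Ŷ) = N²·Var(ȳ) = N²·(1 − n/N)·s²/n.
f = 5806/20761 = 0.27965898; Var(ȳ) = 0.72034102·5.767/5806 = 7.1550236 × 10^-4.
Var(Ŷ) = 20761² · (7.1550236 × 10^-4) = 308395.2.

308400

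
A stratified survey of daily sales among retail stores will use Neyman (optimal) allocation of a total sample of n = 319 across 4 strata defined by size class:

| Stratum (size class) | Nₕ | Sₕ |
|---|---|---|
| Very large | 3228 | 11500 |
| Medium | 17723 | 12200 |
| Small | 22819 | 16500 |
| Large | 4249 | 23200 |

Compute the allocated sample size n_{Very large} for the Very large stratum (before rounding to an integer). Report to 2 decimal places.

16.26

Neyman allocation: nₕ = n·NₕSₕ / Σⱼ NⱼSⱼ.
Σ NⱼSⱼ = 3228·11500 + 17723·12200 + 22819·16500 + 4249·23200 = 7.284329 × 10^8.
n_{Very large} = 319·3228·11500 / (7.284329 × 10^8) = 16.26.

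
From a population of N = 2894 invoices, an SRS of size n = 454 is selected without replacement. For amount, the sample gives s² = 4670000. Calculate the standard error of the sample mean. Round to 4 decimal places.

93.1271

Under SRS without replacement, Var(ȳ) = (1 − f)·s²/n with f = n/N = 454/2894 = 0.15687630.
Var(ȳ) = (1 − 0.15687630)·4670000/454 = 0.84312370·10286.344 = 8672.6601.
SE(ȳ) = √(8672.6601) = 93.1271.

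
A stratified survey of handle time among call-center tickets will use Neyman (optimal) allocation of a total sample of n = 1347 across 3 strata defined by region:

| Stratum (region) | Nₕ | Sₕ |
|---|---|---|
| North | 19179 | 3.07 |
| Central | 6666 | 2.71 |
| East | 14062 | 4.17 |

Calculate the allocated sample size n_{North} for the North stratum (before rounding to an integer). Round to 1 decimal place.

Neyman allocation: nₕ = n·NₕSₕ / Σⱼ NⱼSⱼ.
Σ NⱼSⱼ = 19179·3.07 + 6666·2.71 + 14062·4.17 = 135582.93.
n_{North} = 1347·19179·3.07 / 135582.93 = 585.0.

585.0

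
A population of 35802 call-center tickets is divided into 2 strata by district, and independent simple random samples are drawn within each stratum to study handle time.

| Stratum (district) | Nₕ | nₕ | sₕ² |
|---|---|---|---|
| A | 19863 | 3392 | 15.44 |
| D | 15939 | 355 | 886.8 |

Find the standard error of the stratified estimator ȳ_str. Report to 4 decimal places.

0.6966

Var(ȳ_str) = Σₕ Wₕ²(1 − fₕ)sₕ²/nₕ with Wₕ = Nₕ/N, N = 35802.
A: Wₕ = 0.55480141; term = 0.55480141²·(1 − 0.17076977)·15.44/3392 = 0.0011618276.
D: Wₕ = 0.44519859; term = 0.44519859²·(1 − 0.02227241)·886.8/355 = 0.48408627.
Sum = 0.4852481.
SE = √(0.4852481) = 0.6966.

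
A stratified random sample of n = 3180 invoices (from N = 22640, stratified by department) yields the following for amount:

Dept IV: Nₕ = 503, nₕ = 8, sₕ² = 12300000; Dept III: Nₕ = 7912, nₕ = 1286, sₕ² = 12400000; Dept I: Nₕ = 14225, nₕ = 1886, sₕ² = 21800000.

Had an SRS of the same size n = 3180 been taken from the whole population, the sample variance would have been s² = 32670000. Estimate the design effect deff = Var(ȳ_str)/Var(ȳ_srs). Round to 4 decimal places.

Var(ȳ_str) = Σ Wₕ²(1−fₕ)sₕ²/nₕ with Wₕ = Nₕ/22640:
  Dept IV: (503/22640)²·(1−8/503)·12300000/8 = 746.85357
  Dept III: (7912/22640)²·(1−1286/7912)·12400000/1286 = 986.20132
  Dept I: (14225/22640)²·(1−1886/14225)·21800000/1886 = 3958.1678
  → Var(ȳ_str) = 5691.2227.
Var(ȳ_srs) = (1 − 3180/22640)·32670000/3180 = 8830.5637.
deff = 5691.2227 / 8830.5637 = 0.6445.

0.6445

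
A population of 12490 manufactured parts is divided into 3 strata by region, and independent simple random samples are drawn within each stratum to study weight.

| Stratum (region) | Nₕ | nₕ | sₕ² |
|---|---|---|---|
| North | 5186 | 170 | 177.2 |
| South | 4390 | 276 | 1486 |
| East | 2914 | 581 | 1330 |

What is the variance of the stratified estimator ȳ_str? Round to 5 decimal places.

0.89690

Var(ȳ_str) = Σₕ Wₕ²(1 − fₕ)sₕ²/nₕ with Wₕ = Nₕ/N, N = 12490.
North: Wₕ = 0.41521217; term = 0.41521217²·(1 − 0.03278056)·177.2/170 = 0.17381208.
South: Wₕ = 0.35148118; term = 0.35148118²·(1 − 0.06287016)·1486/276 = 0.62332373.
East: Wₕ = 0.23330665; term = 0.23330665²·(1 − 0.19938229)·1330/581 = 0.09975965.
Sum = 0.89689546.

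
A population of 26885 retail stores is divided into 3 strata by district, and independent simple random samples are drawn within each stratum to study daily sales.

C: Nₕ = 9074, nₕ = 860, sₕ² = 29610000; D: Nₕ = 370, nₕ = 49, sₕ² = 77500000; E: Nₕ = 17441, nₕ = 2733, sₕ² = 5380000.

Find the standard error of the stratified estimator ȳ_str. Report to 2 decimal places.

67.15

Var(ȳ_str) = Σₕ Wₕ²(1 − fₕ)sₕ²/nₕ with Wₕ = Nₕ/N, N = 26885.
C: Wₕ = 0.33751162; term = 0.33751162²·(1 − 0.09477628)·29610000/860 = 3550.3678.
D: Wₕ = 0.01376232; term = 0.01376232²·(1 − 0.13243243)·77500000/49 = 259.89163.
E: Wₕ = 0.64872606; term = 0.64872606²·(1 − 0.15669973)·5380000/2733 = 698.63054.
Sum = 4508.89.
SE = √(4508.89) = 67.15.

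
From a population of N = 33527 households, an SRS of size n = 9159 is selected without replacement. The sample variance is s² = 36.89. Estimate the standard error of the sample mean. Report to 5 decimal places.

Under SRS without replacement, Var(ȳ) = (1 − f)·s²/n with f = n/N = 9159/33527 = 0.27318281.
Var(ȳ) = (1 − 0.27318281)·36.89/9159 = 0.72681719·0.0040277323 = 0.0029274251.
SE(ȳ) = √(0.0029274251) = 0.05411.

0.05411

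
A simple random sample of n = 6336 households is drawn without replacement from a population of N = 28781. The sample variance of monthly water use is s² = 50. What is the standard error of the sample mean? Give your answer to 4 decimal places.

Under SRS without replacement, Var(ȳ) = (1 − f)·s²/n with f = n/N = 6336/28781 = 0.22014523.
Var(ȳ) = (1 − 0.22014523)·50/6336 = 0.77985477·0.0078914141 = 0.0061541569.
SE(ȳ) = √(0.0061541569) = 0.0784.

0.0784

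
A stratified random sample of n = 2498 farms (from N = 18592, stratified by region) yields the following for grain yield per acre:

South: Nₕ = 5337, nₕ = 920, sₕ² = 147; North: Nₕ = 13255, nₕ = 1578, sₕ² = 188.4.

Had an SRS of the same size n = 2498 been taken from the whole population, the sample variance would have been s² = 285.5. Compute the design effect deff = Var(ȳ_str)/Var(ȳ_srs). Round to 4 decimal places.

Var(ȳ_str) = Σ Wₕ²(1−fₕ)sₕ²/nₕ with Wₕ = Nₕ/18592:
  South: (5337/18592)²·(1−920/5337)·147/920 = 0.010896873
  North: (13255/18592)²·(1−1578/13255)·188.4/1578 = 0.05346046
  → Var(ȳ_str) = 0.064357333.
Var(ȳ_srs) = (1 − 2498/18592)·285.5/2498 = 0.098935366.
deff = 0.064357333 / 0.098935366 = 0.6505.

0.6505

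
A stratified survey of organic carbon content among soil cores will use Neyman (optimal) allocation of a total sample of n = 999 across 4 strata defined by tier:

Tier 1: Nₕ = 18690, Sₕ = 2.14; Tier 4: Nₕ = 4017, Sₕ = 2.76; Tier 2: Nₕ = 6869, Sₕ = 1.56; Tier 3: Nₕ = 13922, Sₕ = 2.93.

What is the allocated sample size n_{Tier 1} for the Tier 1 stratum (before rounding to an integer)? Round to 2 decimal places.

389.48

Neyman allocation: nₕ = n·NₕSₕ / Σⱼ NⱼSⱼ.
Σ NⱼSⱼ = 18690·2.14 + 4017·2.76 + 6869·1.56 + 13922·2.93 = 102590.62.
n_{Tier 1} = 999·18690·2.14 / 102590.62 = 389.48.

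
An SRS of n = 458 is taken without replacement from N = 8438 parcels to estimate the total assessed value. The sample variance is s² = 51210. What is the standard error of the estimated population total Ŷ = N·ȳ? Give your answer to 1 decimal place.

Var(Ŷ) = N²·Var(ȳ) = N²·(1 − n/N)·s²/n.
f = 458/8438 = 0.05427826; Var(ȳ) = 0.94572174·51210/458 = 105.74325.
Var(Ŷ) = 8438² · 105.74325 = 7.5289029 × 10^9.
SE(Ŷ) = √(7.5289029 × 10^9) = 86769.3.

86769.3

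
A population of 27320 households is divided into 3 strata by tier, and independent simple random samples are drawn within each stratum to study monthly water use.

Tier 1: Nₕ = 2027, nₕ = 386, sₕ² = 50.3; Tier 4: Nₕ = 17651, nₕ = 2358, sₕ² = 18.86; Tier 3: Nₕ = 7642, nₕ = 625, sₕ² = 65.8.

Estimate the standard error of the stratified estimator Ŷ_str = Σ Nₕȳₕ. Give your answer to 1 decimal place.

2870.2

Var(Ŷ_str) = Σₕ Nₕ²(1 − fₕ)sₕ²/nₕ.
Tier 1: 2027²·(1 − 386/2027)·50.3/386 = 433454.
Tier 4: 17651²·(1 − 2358/17651)·18.86/2358 = 2.159036 × 10^6.
Tier 3: 7642²·(1 − 625/7642)·65.8/625 = 5.6455257 × 10^6.
Sum = 8.2380157 × 10^6.
SE = √(8.2380157 × 10^6) = 2870.2.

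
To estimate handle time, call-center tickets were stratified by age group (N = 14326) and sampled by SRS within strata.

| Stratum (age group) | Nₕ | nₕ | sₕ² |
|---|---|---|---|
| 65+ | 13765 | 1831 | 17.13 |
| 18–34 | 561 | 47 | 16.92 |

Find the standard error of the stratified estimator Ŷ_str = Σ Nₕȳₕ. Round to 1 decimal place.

Var(Ŷ_str) = Σₕ Nₕ²(1 − fₕ)sₕ²/nₕ.
65+: 13765²·(1 − 1831/13765)·17.13/1831 = 1.5368492 × 10^6.
18–34: 561²·(1 − 47/561)·16.92/47 = 103807.44.
Sum = 1.6406566 × 10^6.
SE = √(1.6406566 × 10^6) = 1280.9.

1280.9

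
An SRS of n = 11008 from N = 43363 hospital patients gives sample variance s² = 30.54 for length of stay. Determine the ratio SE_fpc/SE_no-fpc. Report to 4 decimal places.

f = n/N = 11008/43363 = 0.25385697.
SE_no-fpc = √(s²/n) = 0.05267206; SE_fpc = √((1−f)s²/n) = 0.0454979.
Ratio = √(1−f) = 0.86379571.

0.8638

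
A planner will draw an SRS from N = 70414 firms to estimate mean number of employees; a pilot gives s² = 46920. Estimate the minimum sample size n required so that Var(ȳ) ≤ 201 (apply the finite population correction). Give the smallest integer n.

233

Without fpc, n₀ = s²/D = 46920/201 = 233.4328.
With fpc, (1 − n/N)·s²/n ≤ D requires n ≥ n₀/(1 + n₀/N) = 233.4328/(1 + 233.4328/70414) = 232.6615.
Rounding up, n = 233.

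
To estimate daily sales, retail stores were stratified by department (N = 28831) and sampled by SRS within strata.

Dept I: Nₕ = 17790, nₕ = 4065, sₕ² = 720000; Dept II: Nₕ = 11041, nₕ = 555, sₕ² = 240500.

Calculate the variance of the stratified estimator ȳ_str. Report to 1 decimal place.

112.4

Var(ȳ_str) = Σₕ Wₕ²(1 − fₕ)sₕ²/nₕ with Wₕ = Nₕ/N, N = 28831.
Dept I: Wₕ = 0.61704415; term = 0.61704415²·(1 − 0.22849916)·720000/4065 = 52.028444.
Dept II: Wₕ = 0.38295585; term = 0.38295585²·(1 − 0.05026719)·240500/555 = 60.356069.
Sum = 112.38451.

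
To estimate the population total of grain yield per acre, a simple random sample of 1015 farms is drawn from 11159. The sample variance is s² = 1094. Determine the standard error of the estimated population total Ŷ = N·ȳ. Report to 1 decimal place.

11045.7

Var(Ŷ) = N²·Var(ȳ) = N²·(1 − n/N)·s²/n.
f = 1015/11159 = 0.09095797; Var(ȳ) = 0.90904203·1094/1015 = 0.97979505.
Var(Ŷ) = 11159² · 0.97979505 = 1.2200729 × 10^8.
SE(Ŷ) = √(1.2200729 × 10^8) = 11045.7.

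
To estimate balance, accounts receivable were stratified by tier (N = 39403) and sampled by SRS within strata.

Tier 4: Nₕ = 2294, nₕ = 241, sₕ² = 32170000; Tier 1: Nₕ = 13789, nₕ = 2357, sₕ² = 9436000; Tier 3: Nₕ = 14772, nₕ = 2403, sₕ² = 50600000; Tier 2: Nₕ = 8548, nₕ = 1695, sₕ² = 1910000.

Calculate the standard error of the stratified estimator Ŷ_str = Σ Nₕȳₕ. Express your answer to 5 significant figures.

Var(Ŷ_str) = Σₕ Nₕ²(1 − fₕ)sₕ²/nₕ.
Tier 4: 2294²·(1 − 241/2294)·32170000/241 = 6.286608 × 10^11.
Tier 1: 13789²·(1 − 2357/13789)·9436000/2357 = 6.3107843 × 10^11.
Tier 3: 14772²·(1 − 2403/14772)·50600000/2403 = 3.8474292 × 10^12.
Tier 2: 8548²·(1 − 1695/8548)·1910000/1695 = 6.6009875 × 10^10.
Sum = 5.1731783 × 10^12.
SE = √(5.1731783 × 10^12) = 2.2745 × 10^6.

2.2745 × 10^6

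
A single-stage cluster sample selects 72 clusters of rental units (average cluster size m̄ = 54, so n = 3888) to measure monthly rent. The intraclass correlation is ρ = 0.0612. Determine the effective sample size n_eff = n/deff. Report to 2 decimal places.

916.20

deff = 1 + (54 − 1)·0.0612 = 1 + 3.2436 = 4.2436.
n_eff = 3888 / 4.2436 = 916.20.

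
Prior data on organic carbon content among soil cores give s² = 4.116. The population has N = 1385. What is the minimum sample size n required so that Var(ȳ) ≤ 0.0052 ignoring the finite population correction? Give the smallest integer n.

792

Without fpc, n₀ = s²/D = 4.116/0.0052 = 791.5385.
Rounding up, n = 792.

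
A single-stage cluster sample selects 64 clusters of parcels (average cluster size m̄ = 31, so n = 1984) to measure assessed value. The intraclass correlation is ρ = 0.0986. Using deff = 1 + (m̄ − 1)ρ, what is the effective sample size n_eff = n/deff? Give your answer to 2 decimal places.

501.26

deff = 1 + (31 − 1)·0.0986 = 1 + 2.958 = 3.958.
n_eff = 1984 / 3.958 = 501.26.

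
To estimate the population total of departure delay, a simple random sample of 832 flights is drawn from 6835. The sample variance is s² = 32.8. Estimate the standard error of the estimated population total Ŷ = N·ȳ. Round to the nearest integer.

1272

Var(Ŷ) = N²·Var(ȳ) = N²·(1 − n/N)·s²/n.
f = 832/6835 = 0.12172641; Var(ȳ) = 0.87827359·32.8/832 = 0.034624247.
Var(Ŷ) = 6835² · 0.034624247 = 1.6175487 × 10^6.
SE(Ŷ) = √(1.6175487 × 10^6) = 1272.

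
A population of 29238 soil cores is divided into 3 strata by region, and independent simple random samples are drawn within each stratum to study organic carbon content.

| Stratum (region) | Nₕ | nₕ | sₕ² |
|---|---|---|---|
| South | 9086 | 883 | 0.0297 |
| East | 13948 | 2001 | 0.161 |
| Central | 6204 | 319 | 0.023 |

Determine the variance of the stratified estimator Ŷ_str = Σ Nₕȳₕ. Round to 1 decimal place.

18546.9

Var(Ŷ_str) = Σₕ Nₕ²(1 − fₕ)sₕ²/nₕ.
South: 9086²·(1 − 883/9086)·0.0297/883 = 2506.9241.
East: 13948²·(1 − 2001/13948)·0.161/2001 = 13407.555.
Central: 6204²·(1 − 319/6204)·0.023/319 = 2632.4214.
Sum = 18546.901.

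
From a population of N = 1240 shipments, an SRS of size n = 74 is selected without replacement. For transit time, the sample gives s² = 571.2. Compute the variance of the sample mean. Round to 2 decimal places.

7.26

Under SRS without replacement, Var(ȳ) = (1 − f)·s²/n with f = n/N = 74/1240 = 0.05967742.
Var(ȳ) = (1 − 0.05967742)·571.2/74 = 0.94032258·7.7189189 = 7.2582738.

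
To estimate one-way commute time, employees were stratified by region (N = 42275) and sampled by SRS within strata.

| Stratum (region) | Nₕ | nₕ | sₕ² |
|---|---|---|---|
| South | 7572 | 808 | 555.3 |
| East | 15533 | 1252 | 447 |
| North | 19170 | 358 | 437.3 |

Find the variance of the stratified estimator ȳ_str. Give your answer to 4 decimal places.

0.3105

Var(ȳ_str) = Σₕ Wₕ²(1 − fₕ)sₕ²/nₕ with Wₕ = Nₕ/N, N = 42275.
South: Wₕ = 0.17911295; term = 0.17911295²·(1 − 0.10670893)·555.3/808 = 0.019695331.
East: Wₕ = 0.36742756; term = 0.36742756²·(1 − 0.08060259)·447/1252 = 0.044314915.
North: Wₕ = 0.45345949; term = 0.45345949²·(1 − 0.01867501)·437.3/358 = 0.24648262.
Sum = 0.31049287.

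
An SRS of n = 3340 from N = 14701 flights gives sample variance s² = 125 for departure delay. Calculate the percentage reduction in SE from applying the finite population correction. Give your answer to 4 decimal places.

f = n/N = 3340/14701 = 0.22719543.
SE_no-fpc = √(s²/n) = 0.19345581; SE_fpc = √((1−f)s²/n) = 0.17006565.
Ratio = √(1−f) = 0.87909304. Reduction = 100·(1 − 0.87909304) = 12.0907%.

12.0907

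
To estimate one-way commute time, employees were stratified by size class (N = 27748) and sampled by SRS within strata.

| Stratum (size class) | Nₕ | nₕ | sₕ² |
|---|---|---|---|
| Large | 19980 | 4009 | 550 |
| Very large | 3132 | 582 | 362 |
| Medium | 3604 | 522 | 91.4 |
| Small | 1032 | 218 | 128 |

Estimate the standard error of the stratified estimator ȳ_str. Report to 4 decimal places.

0.2578

Var(ȳ_str) = Σₕ Wₕ²(1 − fₕ)sₕ²/nₕ with Wₕ = Nₕ/N, N = 27748.
Large: Wₕ = 0.72005190; term = 0.72005190²·(1 − 0.20065065)·550/4009 = 0.056857905.
Very large: Wₕ = 0.11287300; term = 0.11287300²·(1 − 0.18582375)·362/582 = 0.0064518483.
Medium: Wₕ = 0.12988323; term = 0.12988323²·(1 − 0.14483907)·91.4/522 = 0.002525979.
Small: Wₕ = 0.03719187; term = 0.03719187²·(1 − 0.21124031)·128/218 = 6.4061073 × 10^-4.
Sum = 0.066476343.
SE = √(0.066476343) = 0.2578.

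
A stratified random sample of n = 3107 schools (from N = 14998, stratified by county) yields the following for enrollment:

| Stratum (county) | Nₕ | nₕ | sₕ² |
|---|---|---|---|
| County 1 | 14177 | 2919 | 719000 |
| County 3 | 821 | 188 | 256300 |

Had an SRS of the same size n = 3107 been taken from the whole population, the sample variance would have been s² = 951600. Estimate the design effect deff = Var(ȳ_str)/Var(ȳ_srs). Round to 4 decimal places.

0.7327

Var(ȳ_str) = Σ Wₕ²(1−fₕ)sₕ²/nₕ with Wₕ = Nₕ/14998:
  County 1: (14177/14998)²·(1−2919/14177)·719000/2919 = 174.77273
  County 3: (821/14998)²·(1−188/821)·256300/188 = 3.1497126
  → Var(ȳ_str) = 177.92244.
Var(ȳ_srs) = (1 − 3107/14998)·951600/3107 = 242.82769.
deff = 177.92244 / 242.82769 = 0.7327.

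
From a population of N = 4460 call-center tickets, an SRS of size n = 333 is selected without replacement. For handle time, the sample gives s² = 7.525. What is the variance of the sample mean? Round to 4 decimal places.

Under SRS without replacement, Var(ȳ) = (1 − f)·s²/n with f = n/N = 333/4460 = 0.07466368.
Var(ȳ) = (1 − 0.07466368)·7.525/333 = 0.92533632·0.022597598 = 0.020910378.

0.0209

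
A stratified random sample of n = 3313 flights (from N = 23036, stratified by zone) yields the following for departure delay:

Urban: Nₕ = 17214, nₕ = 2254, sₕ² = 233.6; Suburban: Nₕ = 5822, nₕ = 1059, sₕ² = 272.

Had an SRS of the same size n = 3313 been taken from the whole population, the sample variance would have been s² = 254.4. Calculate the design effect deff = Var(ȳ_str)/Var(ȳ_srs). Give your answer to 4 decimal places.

0.9691

Var(ȳ_str) = Σ Wₕ²(1−fₕ)sₕ²/nₕ with Wₕ = Nₕ/23036:
  Urban: (17214/23036)²·(1−2254/17214)·233.6/2254 = 0.050294232
  Suburban: (5822/23036)²·(1−1059/5822)·272/1059 = 0.013421825
  → Var(ȳ_str) = 0.063716057.
Var(ȳ_srs) = (1 − 3313/23036)·254.4/3313 = 0.065744825.
deff = 0.063716057 / 0.065744825 = 0.9691.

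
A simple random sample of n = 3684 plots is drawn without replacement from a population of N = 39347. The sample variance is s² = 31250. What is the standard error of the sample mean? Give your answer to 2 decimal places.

Under SRS without replacement, Var(ȳ) = (1 − f)·s²/n with f = n/N = 3684/39347 = 0.09362849.
Var(ȳ) = (1 − 0.09362849)·31250/3684 = 0.90637151·8.4826276 = 7.688412.
SE(ȳ) = √(7.688412) = 2.77.

2.77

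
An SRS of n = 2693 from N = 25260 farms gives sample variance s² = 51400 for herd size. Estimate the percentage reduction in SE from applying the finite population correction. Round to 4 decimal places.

f = n/N = 2693/25260 = 0.10661124.
SE_no-fpc = √(s²/n) = 4.3688123; SE_fpc = √((1−f)s²/n) = 4.1293683.
Ratio = √(1−f) = 0.94519244. Reduction = 100·(1 − 0.94519244) = 5.4808%.

5.4808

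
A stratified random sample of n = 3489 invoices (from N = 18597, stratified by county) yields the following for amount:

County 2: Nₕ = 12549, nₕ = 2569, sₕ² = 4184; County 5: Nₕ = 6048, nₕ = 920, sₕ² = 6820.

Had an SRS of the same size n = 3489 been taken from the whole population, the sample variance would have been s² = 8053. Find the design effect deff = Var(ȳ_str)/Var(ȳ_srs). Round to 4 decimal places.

0.6691

Var(ȳ_str) = Σ Wₕ²(1−fₕ)sₕ²/nₕ with Wₕ = Nₕ/18597:
  County 2: (12549/18597)²·(1−2569/12549)·4184/2569 = 0.58976833
  County 5: (6048/18597)²·(1−920/6048)·6820/920 = 0.6647687
  → Var(ȳ_str) = 1.254537.
Var(ȳ_srs) = (1 − 3489/18597)·8053/3489 = 1.8750844.
deff = 1.254537 / 1.8750844 = 0.6691.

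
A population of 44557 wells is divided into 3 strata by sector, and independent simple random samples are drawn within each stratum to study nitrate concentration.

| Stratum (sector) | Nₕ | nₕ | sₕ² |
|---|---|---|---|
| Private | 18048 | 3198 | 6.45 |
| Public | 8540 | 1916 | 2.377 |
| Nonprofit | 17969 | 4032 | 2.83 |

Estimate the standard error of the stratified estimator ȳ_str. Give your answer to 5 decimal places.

0.01990

Var(ȳ_str) = Σₕ Wₕ²(1 − fₕ)sₕ²/nₕ with Wₕ = Nₕ/N, N = 44557.
Private: Wₕ = 0.40505420; term = 0.40505420²·(1 − 0.17719415)·6.45/3198 = 2.7227321 × 10^-4.
Public: Wₕ = 0.19166461; term = 0.19166461²·(1 − 0.22435597)·2.377/1916 = 3.5349232 × 10^-5.
Nonprofit: Wₕ = 0.40328119; term = 0.40328119²·(1 − 0.22438644)·2.83/4032 = 8.8537496 × 10^-5.
Sum = 3.9615994 × 10^-4.
SE = √(3.9615994 × 10^-4) = 0.01990.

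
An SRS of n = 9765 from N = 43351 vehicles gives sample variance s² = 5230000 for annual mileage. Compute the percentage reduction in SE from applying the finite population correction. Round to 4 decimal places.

11.9804

f = n/N = 9765/43351 = 0.22525432.
SE_no-fpc = √(s²/n) = 23.142737; SE_fpc = √((1−f)s²/n) = 20.370154.
Ratio = √(1−f) = 0.88019639. Reduction = 100·(1 − 0.88019639) = 11.9804%.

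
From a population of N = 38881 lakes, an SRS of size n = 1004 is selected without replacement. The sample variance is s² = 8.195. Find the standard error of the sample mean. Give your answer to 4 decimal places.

Under SRS without replacement, Var(ȳ) = (1 − f)·s²/n with f = n/N = 1004/38881 = 0.02582238.
Var(ȳ) = (1 − 0.02582238)·8.195/1004 = 0.97417762·0.0081623506 = 0.0079515793.
SE(ȳ) = √(0.0079515793) = 0.0892.

0.0892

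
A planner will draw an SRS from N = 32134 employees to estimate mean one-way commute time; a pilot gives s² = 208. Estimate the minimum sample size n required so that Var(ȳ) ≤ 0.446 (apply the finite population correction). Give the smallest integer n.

460

Without fpc, n₀ = s²/D = 208/0.446 = 466.3677.
With fpc, (1 − n/N)·s²/n ≤ D requires n ≥ n₀/(1 + n₀/N) = 466.3677/(1 + 466.3677/32134) = 459.6960.
Rounding up, n = 460.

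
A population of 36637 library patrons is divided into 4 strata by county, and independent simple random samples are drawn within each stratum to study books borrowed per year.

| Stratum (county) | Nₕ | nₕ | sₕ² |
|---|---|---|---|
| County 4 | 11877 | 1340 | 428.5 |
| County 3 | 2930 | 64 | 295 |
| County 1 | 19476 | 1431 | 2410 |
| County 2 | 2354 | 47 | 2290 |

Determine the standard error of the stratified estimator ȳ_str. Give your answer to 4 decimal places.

0.8347

Var(ȳ_str) = Σₕ Wₕ²(1 − fₕ)sₕ²/nₕ with Wₕ = Nₕ/N, N = 36637.
County 4: Wₕ = 0.32418047; term = 0.32418047²·(1 − 0.11282310)·428.5/1340 = 0.029814666.
County 3: Wₕ = 0.07997380; term = 0.07997380²·(1 − 0.02184300)·295/64 = 0.028836732.
County 1: Wₕ = 0.53159374; term = 0.53159374²·(1 − 0.07347505)·2410/1431 = 0.44095498.
County 2: Wₕ = 0.06425199; term = 0.06425199²·(1 − 0.01996602)·2290/47 = 0.19712961.
Sum = 0.69673599.
SE = √(0.69673599) = 0.8347.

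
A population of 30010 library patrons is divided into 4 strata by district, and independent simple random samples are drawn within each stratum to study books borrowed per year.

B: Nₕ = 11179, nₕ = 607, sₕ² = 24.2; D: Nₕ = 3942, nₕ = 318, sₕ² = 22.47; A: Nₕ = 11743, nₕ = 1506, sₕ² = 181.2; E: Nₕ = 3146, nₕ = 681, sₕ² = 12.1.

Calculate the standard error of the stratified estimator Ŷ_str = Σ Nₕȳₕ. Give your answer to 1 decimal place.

4508.1

Var(Ŷ_str) = Σₕ Nₕ²(1 − fₕ)sₕ²/nₕ.
B: 11179²·(1 − 607/11179)·24.2/607 = 4.7117993 × 10^6.
D: 3942²·(1 − 318/3942)·22.47/318 = 1.0094406 × 10^6.
A: 11743²·(1 − 1506/11743)·181.2/1506 = 1.4463886 × 10^7.
E: 3146²·(1 − 681/3146)·12.1/681 = 137788.79.
Sum = 2.0322915 × 10^7.
SE = √(2.0322915 × 10^7) = 4508.1.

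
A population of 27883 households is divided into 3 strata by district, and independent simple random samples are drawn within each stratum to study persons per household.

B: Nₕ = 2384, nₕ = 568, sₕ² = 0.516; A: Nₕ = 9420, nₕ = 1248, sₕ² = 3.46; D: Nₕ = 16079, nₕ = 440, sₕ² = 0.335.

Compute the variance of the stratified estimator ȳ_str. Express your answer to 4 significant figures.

Var(ȳ_str) = Σₕ Wₕ²(1 − fₕ)sₕ²/nₕ with Wₕ = Nₕ/N, N = 27883.
B: Wₕ = 0.08550013; term = 0.08550013²·(1 − 0.23825503)·0.516/568 = 5.0587645 × 10^-6.
A: Wₕ = 0.33784026; term = 0.33784026²·(1 − 0.13248408)·3.46/1248 = 2.7451228 × 10^-4.
D: Wₕ = 0.57665961; term = 0.57665961²·(1 − 0.02736489)·0.335/440 = 2.4625278 × 10^-4.
Sum = 5.2582382 × 10^-4.

5.258 × 10^-4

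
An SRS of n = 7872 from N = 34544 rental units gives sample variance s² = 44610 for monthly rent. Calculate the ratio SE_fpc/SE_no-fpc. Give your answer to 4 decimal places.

0.8787

f = n/N = 7872/34544 = 0.22788328.
SE_no-fpc = √(s²/n) = 2.3805295; SE_fpc = √((1−f)s²/n) = 2.0917754.
Ratio = √(1−f) = 0.87870172.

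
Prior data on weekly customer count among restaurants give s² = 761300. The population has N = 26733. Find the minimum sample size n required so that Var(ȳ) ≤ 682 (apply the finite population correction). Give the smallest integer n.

1072

Without fpc, n₀ = s²/D = 761300/682 = 1116.2757.
With fpc, (1 − n/N)·s²/n ≤ D requires n ≥ n₀/(1 + n₀/N) = 1116.2757/(1 + 1116.2757/26733) = 1071.5323.
Rounding up, n = 1072.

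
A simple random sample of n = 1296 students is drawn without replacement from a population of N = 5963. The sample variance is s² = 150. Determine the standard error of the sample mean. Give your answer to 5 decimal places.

Under SRS without replacement, Var(ȳ) = (1 − f)·s²/n with f = n/N = 1296/5963 = 0.21734026.
Var(ȳ) = (1 − 0.21734026)·150/1296 = 0.78265974·0.11574074 = 0.090585617.
SE(ȳ) = √(0.090585617) = 0.30097.

0.30097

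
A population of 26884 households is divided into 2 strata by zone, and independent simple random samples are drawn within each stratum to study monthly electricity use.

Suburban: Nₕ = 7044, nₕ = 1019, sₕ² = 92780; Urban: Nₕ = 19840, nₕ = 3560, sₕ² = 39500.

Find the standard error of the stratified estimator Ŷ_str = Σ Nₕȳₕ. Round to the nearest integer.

Var(Ŷ_str) = Σₕ Nₕ²(1 − fₕ)sₕ²/nₕ.
Suburban: 7044²·(1 − 1019/7044)·92780/1019 = 3.8641732 × 10^9.
Urban: 19840²·(1 − 3560/19840)·39500/3560 = 3.5837951 × 10^9.
Sum = 7.4479683 × 10^9.
SE = √(7.4479683 × 10^9) = 86302.

86302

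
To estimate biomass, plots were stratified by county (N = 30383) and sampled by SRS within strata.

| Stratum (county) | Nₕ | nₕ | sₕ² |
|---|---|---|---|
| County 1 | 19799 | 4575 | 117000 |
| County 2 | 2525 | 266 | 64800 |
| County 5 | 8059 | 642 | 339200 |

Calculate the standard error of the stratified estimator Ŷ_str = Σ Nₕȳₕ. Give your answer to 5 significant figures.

201690

Var(Ŷ_str) = Σₕ Nₕ²(1 − fₕ)sₕ²/nₕ.
County 1: 19799²·(1 − 4575/19799)·117000/4575 = 7.7084453 × 10^9.
County 2: 2525²·(1 − 266/2525)·64800/266 = 1.3895398 × 10^9.
County 5: 8059²·(1 − 642/8059)·339200/642 = 3.1581318 × 10^10.
Sum = 4.0679303 × 10^10.
SE = √(4.0679303 × 10^10) = 201690.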